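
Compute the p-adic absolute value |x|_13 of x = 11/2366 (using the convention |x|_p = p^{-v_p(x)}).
|11/2366|_13 = 169

Step 1 — compute v_13(x) by factoring powers of 13 out of the numerator and denominator: v_13(11/2366) = -2. Step 2 — apply |x|_p = p^{-v_p(x)} = 13^{2} = 169.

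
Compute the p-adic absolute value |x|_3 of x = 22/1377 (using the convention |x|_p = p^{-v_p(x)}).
|22/1377|_3 = 81

Step 1 — compute v_3(x) by factoring powers of 3 out of the numerator and denominator: v_3(22/1377) = -4. Step 2 — apply |x|_p = p^{-v_p(x)} = 3^{4} = 81.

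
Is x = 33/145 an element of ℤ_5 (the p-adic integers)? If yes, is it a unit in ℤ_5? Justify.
x ∉ ℤ_5 (v_5(x) = -1 < 0)

ℤ_5 = {x ∈ ℚ_5 : v_5(x) ≥ 0} and ℤ_5^× = {x ∈ ℤ_5 : v_5(x) = 0}. Here v_5(33/145) = v_5(num) − v_5(den) = -1; compare against these criteria.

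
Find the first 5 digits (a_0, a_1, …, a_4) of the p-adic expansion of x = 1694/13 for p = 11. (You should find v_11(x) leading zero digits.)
(a_0, …, a_4) = (0, 0, 7, 2, 4)

v_11(1694/13) = 2, so a_0 = ... = a_1 = 0. Factor out: x = 11^2 · u with u = 14/13 a unit in ℤ_11. Expand u iteratively via a_{v+i} = u_i mod 11, u_{i+1} = (u_i − a_{v+i})/11:
  u_0 = 14/13;  a_2 = 7;  u_1 = (u_0 − 7)/11 = -7/13
  u_1 = -7/13;  a_3 = 2;  u_2 = (u_1 − 2)/11 = -3/13
  u_2 = -3/13;  a_4 = 4;  u_3 = (u_2 − 4)/11 = -5/13
Digits: (0, 0, 7, 2, 4).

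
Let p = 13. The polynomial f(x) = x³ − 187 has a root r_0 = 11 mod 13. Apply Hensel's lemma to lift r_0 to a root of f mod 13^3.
r_2 = 2000 (mod 2197)

Hensel: r_{i+1} = r_i − f(r_i)/f′(r_i) mod 13^{i+2}, where f′(x) = 3x². Iterate:
  r_0 = 11 (mod 13)
  r_1 = 141 (mod 169)
  r_2 = 2000 (mod 2197)
Final: r = 2000 with f(r) ≡ 0 mod 13^3.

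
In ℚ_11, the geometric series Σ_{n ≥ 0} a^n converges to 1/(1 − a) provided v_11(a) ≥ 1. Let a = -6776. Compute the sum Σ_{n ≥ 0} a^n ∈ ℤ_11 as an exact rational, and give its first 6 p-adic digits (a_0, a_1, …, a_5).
Σ a^n = 1/(1 − a) = 1/6777;  first 6 digits = (1, 0, 10, 5, 0, 10)

v_11(a) = 2 ≥ 1, so the series converges in ℤ_11 to 1/(1 − a) = 1/(1 − (-6776)) = 1/6777. Expand this rational in ℤ_11: compute digits iteratively via d_i = x_i mod 11, x_{i+1} = (x_i − d_i)/11. The first 6 digits are (1, 0, 10, 5, 0, 10).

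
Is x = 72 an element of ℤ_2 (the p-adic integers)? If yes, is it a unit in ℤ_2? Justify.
x ∈ ℤ_2 but not a unit; v_2(x) = 3 > 0

ℤ_2 = {x ∈ ℚ_2 : v_2(x) ≥ 0} and ℤ_2^× = {x ∈ ℤ_2 : v_2(x) = 0}. Here v_2(72) = v_2(num) − v_2(den) = 3; compare against these criteria.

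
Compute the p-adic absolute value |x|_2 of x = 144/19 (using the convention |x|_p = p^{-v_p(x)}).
|144/19|_2 = 1/16

Step 1 — compute v_2(x) by factoring powers of 2 out of the numerator and denominator: v_2(144/19) = 4. Step 2 — apply |x|_p = p^{-v_p(x)} = 2^{-4} = 1/16.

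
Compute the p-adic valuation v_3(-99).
v_3(-99) = 2

v_3(n) is the largest exponent k such that 3^k divides n. Factor out: -99 = -3^2 · 11. (Sign doesn't affect v_p.) So v_3(-99) = 2.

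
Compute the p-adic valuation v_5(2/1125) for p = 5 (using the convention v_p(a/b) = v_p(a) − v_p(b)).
v_5(2/1125) = -3

Factor powers of 5 from the numerator and denominator of the reduced fraction: 2 = 5^0 · 2 and 1125 = 5^3 · 9. Apply v_p(a/b) = v_p(a) − v_p(b): v_5(2/1125) = 0 − 3 = -3.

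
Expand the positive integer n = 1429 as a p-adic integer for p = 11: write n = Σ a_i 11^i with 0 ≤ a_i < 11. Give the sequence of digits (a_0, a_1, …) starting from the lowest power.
(a_0, a_1, …) = (10, 8, 0, 1)

Repeated division by 11 gives the digits low-to-high: 1429 = 10 + 8·11^1 + 1·11^3. Digit sequence: (10, 8, 0, 1).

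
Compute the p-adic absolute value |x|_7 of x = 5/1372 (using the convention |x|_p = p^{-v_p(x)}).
|5/1372|_7 = 343

Step 1 — compute v_7(x) by factoring powers of 7 out of the numerator and denominator: v_7(5/1372) = -3. Step 2 — apply |x|_p = p^{-v_p(x)} = 7^{3} = 343.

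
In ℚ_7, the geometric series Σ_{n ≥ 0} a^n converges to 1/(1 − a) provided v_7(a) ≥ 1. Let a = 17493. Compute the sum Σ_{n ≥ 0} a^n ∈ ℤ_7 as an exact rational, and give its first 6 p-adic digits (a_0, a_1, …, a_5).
Σ a^n = 1/(1 − a) = -1/17492;  first 6 digits = (1, 0, 0, 2, 0, 1)

v_7(a) = 3 ≥ 1, so the series converges in ℤ_7 to 1/(1 − a) = 1/(1 − 17493) = -1/17492. Expand this rational in ℤ_7: compute digits iteratively via d_i = x_i mod 7, x_{i+1} = (x_i − d_i)/7. The first 6 digits are (1, 0, 0, 2, 0, 1).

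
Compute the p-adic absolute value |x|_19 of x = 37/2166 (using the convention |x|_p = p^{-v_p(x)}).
|37/2166|_19 = 361

Step 1 — compute v_19(x) by factoring powers of 19 out of the numerator and denominator: v_19(37/2166) = -2. Step 2 — apply |x|_p = p^{-v_p(x)} = 19^{2} = 361.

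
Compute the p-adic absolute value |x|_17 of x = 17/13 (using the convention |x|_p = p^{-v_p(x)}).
|17/13|_17 = 1/17

Step 1 — compute v_17(x) by factoring powers of 17 out of the numerator and denominator: v_17(17/13) = 1. Step 2 — apply |x|_p = p^{-v_p(x)} = 17^{-1} = 1/17.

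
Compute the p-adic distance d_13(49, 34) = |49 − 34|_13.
d_13(49, 34) = 1

Step 1 — x − y = 49 − 34 = 15. Step 2 — v_13(15) = 0 (factor: 15 = (13^0 · 15); the sign does not affect v_p). Step 3 — |x − y|_13 = 13^{0} = 1.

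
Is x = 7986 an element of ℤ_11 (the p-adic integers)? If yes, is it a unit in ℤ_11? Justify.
x ∈ ℤ_11 but not a unit; v_11(x) = 3 > 0

ℤ_11 = {x ∈ ℚ_11 : v_11(x) ≥ 0} and ℤ_11^× = {x ∈ ℤ_11 : v_11(x) = 0}. Here v_11(7986) = v_11(num) − v_11(den) = 3; compare against these criteria.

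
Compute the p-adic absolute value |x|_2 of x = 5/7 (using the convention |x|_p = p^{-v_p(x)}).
|5/7|_2 = 1

Step 1 — compute v_2(x) by factoring powers of 2 out of the numerator and denominator: v_2(5/7) = 0. Step 2 — apply |x|_p = p^{-v_p(x)} = 2^{0} = 1.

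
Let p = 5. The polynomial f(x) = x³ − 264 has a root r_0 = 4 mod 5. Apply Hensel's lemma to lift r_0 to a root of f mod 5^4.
r_3 = 529 (mod 625)

Hensel: r_{i+1} = r_i − f(r_i)/f′(r_i) mod 5^{i+2}, where f′(x) = 3x². Iterate:
  r_0 = 4 (mod 5)
  r_1 = 4 (mod 25)
  r_2 = 29 (mod 125)
  r_3 = 529 (mod 625)
Final: r = 529 with f(r) ≡ 0 mod 5^4.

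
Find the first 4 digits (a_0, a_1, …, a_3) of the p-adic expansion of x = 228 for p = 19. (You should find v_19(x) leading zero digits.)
(a_0, …, a_3) = (0, 12, 0, 0)

v_19(228) = 1, so a_0 = ... = a_0 = 0. Factor out: x = 19^1 · u with u = 12 a unit in ℤ_19. Expand u iteratively via a_{v+i} = u_i mod 19, u_{i+1} = (u_i − a_{v+i})/19:
  u_0 = 12;  a_1 = 12;  u_1 = (u_0 − 12)/19 = 0
  u_1 = 0;  a_2 = 0;  u_2 = (u_1 − 0)/19 = 0
  u_2 = 0;  a_3 = 0;  u_3 = (u_2 − 0)/19 = 0
Digits: (0, 12, 0, 0).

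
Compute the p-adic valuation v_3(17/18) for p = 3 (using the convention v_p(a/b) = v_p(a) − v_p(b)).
v_3(17/18) = -2

Factor powers of 3 from the numerator and denominator of the reduced fraction: 17 = 3^0 · 17 and 18 = 3^2 · 2. Apply v_p(a/b) = v_p(a) − v_p(b): v_3(17/18) = 0 − 2 = -2.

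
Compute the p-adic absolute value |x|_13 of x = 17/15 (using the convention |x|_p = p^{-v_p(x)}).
|17/15|_13 = 1

Step 1 — compute v_13(x) by factoring powers of 13 out of the numerator and denominator: v_13(17/15) = 0. Step 2 — apply |x|_p = p^{-v_p(x)} = 13^{0} = 1.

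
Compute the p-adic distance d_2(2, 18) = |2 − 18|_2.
d_2(2, 18) = 1/16

Step 1 — x − y = 2 − 18 = -16. Step 2 — v_2(-16) = 4 (factor: -16 = −(2^4 · 1); the sign does not affect v_p). Step 3 — |x − y|_2 = 2^{-4} = 1/16.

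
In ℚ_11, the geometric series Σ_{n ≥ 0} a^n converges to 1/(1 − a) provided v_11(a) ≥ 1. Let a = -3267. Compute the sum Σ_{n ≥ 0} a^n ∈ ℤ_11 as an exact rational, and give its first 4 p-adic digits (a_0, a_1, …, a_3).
Σ a^n = 1/(1 − a) = 1/3268;  first 4 digits = (1, 0, 6, 8)

v_11(a) = 2 ≥ 1, so the series converges in ℤ_11 to 1/(1 − a) = 1/(1 − (-3267)) = 1/3268. Expand this rational in ℤ_11: compute digits iteratively via d_i = x_i mod 11, x_{i+1} = (x_i − d_i)/11. The first 4 digits are (1, 0, 6, 8).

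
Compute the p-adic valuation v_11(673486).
v_11(673486) = 4

v_11(n) is the largest exponent k such that 11^k divides n. Factor out: 673486 = 11^4 · 46. (Sign doesn't affect v_p.) So v_11(673486) = 4.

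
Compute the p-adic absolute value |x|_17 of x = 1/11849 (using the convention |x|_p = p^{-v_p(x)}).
|1/11849|_17 = 289

Step 1 — compute v_17(x) by factoring powers of 17 out of the numerator and denominator: v_17(1/11849) = -2. Step 2 — apply |x|_p = p^{-v_p(x)} = 17^{2} = 289.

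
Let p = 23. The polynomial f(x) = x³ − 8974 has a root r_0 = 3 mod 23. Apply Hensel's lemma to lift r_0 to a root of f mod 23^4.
r_3 = 121397 (mod 279841)

Hensel: r_{i+1} = r_i − f(r_i)/f′(r_i) mod 23^{i+2}, where f′(x) = 3x². Iterate:
  r_0 = 3 (mod 23)
  r_1 = 256 (mod 529)
  r_2 = 11894 (mod 12167)
  r_3 = 121397 (mod 279841)
Final: r = 121397 with f(r) ≡ 0 mod 23^4.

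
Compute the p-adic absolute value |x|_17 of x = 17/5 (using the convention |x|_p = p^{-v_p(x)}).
|17/5|_17 = 1/17

Step 1 — compute v_17(x) by factoring powers of 17 out of the numerator and denominator: v_17(17/5) = 1. Step 2 — apply |x|_p = p^{-v_p(x)} = 17^{-1} = 1/17.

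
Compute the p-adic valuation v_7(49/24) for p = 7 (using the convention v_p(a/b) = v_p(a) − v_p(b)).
v_7(49/24) = 2

Factor powers of 7 from the numerator and denominator of the reduced fraction: 49 = 7^2 · 1 and 24 = 7^0 · 24. Apply v_p(a/b) = v_p(a) − v_p(b): v_7(49/24) = 2 − 0 = 2.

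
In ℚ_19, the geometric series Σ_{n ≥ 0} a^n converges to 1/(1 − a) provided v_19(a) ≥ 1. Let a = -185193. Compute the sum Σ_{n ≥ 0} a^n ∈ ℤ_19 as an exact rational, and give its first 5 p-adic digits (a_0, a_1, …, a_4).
Σ a^n = 1/(1 − a) = 1/185194;  first 5 digits = (1, 0, 0, 11, 17)

v_19(a) = 3 ≥ 1, so the series converges in ℤ_19 to 1/(1 − a) = 1/(1 − (-185193)) = 1/185194. Expand this rational in ℤ_19: compute digits iteratively via d_i = x_i mod 19, x_{i+1} = (x_i − d_i)/19. The first 5 digits are (1, 0, 0, 11, 17).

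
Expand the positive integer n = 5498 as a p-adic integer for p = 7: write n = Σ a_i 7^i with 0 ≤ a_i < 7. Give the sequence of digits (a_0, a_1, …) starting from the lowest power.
(a_0, a_1, …) = (3, 1, 0, 2, 2)

Repeated division by 7 gives the digits low-to-high: 5498 = 3 + 1·7^1 + 2·7^3 + 2·7^4. Digit sequence: (3, 1, 0, 2, 2).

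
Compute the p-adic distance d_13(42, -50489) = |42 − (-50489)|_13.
d_13(42, -50489) = 1/2197

Step 1 — x − y = 42 − (-50489) = 50531. Step 2 — v_13(50531) = 3 (factor: 50531 = (13^3 · 23); the sign does not affect v_p). Step 3 — |x − y|_13 = 13^{-3} = 1/2197.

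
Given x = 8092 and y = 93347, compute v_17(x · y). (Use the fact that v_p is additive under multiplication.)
v_17(755363924) = 5

v_p(x) = 2 (factor: 8092 = 17^2 · 28); v_p(y) = 3 (factor: 93347 = 17^3 · 19). Additivity: v_p(xy) = v_p(x) + v_p(y) = 2 + 3 = 5. (Direct check: xy = 755363924 = 17^5 · (532).)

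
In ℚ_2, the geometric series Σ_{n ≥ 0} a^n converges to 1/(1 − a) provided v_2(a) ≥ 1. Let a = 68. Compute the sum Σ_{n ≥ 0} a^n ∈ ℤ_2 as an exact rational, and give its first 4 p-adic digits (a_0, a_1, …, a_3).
Σ a^n = 1/(1 − a) = -1/67;  first 4 digits = (1, 0, 1, 0)

v_2(a) = 2 ≥ 1, so the series converges in ℤ_2 to 1/(1 − a) = 1/(1 − 68) = -1/67. Expand this rational in ℤ_2: compute digits iteratively via d_i = x_i mod 2, x_{i+1} = (x_i − d_i)/2. The first 4 digits are (1, 0, 1, 0).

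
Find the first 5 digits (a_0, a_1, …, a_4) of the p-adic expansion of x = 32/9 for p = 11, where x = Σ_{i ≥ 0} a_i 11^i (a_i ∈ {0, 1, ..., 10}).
(a_0, …, a_4) = (6, 1, 6, 8, 9)

v_11(32/9) = 0 (numerator and denominator both coprime to 11), so x ∈ ℤ_11^×. Compute digits iteratively via a_i = x_i mod 11, x_{i+1} = (x_i − a_i)/11, with x_0 = x:
  x_0 = 32/9;  a_0 = 6;  x_1 = (x_0 − 6)/11 = -2/9
  x_1 = -2/9;  a_1 = 1;  x_2 = (x_1 − 1)/11 = -1/9
  x_2 = -1/9;  a_2 = 6;  x_3 = (x_2 − 6)/11 = -5/9
  x_3 = -5/9;  a_3 = 8;  x_4 = (x_3 − 8)/11 = -7/9
  x_4 = -7/9;  a_4 = 9;  x_5 = (x_4 − 9)/11 = -8/9
Digits: (6, 1, 6, 8, 9).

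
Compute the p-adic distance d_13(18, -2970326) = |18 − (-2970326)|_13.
d_13(18, -2970326) = 1/371293

Step 1 — x − y = 18 − (-2970326) = 2970344. Step 2 — v_13(2970344) = 5 (factor: 2970344 = (13^5 · 8); the sign does not affect v_p). Step 3 — |x − y|_13 = 13^{-5} = 1/371293.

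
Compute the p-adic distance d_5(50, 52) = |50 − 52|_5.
d_5(50, 52) = 1

Step 1 — x − y = 50 − 52 = -2. Step 2 — v_5(-2) = 0 (factor: -2 = −(5^0 · 2); the sign does not affect v_p). Step 3 — |x − y|_5 = 5^{0} = 1.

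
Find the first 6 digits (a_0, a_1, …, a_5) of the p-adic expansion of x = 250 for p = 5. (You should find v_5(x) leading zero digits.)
(a_0, …, a_5) = (0, 0, 0, 2, 0, 0)

v_5(250) = 3, so a_0 = ... = a_2 = 0. Factor out: x = 5^3 · u with u = 2 a unit in ℤ_5. Expand u iteratively via a_{v+i} = u_i mod 5, u_{i+1} = (u_i − a_{v+i})/5:
  u_0 = 2;  a_3 = 2;  u_1 = (u_0 − 2)/5 = 0
  u_1 = 0;  a_4 = 0;  u_2 = (u_1 − 0)/5 = 0
  u_2 = 0;  a_5 = 0;  u_3 = (u_2 − 0)/5 = 0
Digits: (0, 0, 0, 2, 0, 0).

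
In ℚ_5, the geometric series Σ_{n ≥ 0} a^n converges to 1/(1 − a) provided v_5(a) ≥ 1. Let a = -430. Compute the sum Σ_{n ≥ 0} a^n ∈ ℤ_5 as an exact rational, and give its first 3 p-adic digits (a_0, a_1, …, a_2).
Σ a^n = 1/(1 − a) = 1/431;  first 3 digits = (1, 4, 3)

v_5(a) = 1 ≥ 1, so the series converges in ℤ_5 to 1/(1 − a) = 1/(1 − (-430)) = 1/431. Expand this rational in ℤ_5: compute digits iteratively via d_i = x_i mod 5, x_{i+1} = (x_i − d_i)/5. The first 3 digits are (1, 4, 3).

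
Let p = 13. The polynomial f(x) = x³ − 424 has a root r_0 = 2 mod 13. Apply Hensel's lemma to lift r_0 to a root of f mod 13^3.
r_2 = 2121 (mod 2197)

Hensel: r_{i+1} = r_i − f(r_i)/f′(r_i) mod 13^{i+2}, where f′(x) = 3x². Iterate:
  r_0 = 2 (mod 13)
  r_1 = 93 (mod 169)
  r_2 = 2121 (mod 2197)
Final: r = 2121 with f(r) ≡ 0 mod 13^3.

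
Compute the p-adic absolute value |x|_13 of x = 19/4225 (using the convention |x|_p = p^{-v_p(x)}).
|19/4225|_13 = 169

Step 1 — compute v_13(x) by factoring powers of 13 out of the numerator and denominator: v_13(19/4225) = -2. Step 2 — apply |x|_p = p^{-v_p(x)} = 13^{2} = 169.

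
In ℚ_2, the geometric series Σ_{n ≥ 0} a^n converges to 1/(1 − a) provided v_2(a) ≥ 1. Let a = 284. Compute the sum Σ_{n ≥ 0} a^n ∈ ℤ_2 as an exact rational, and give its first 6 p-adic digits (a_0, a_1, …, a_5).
Σ a^n = 1/(1 − a) = -1/283;  first 6 digits = (1, 0, 1, 1, 0, 1)

v_2(a) = 2 ≥ 1, so the series converges in ℤ_2 to 1/(1 − a) = 1/(1 − 284) = -1/283. Expand this rational in ℤ_2: compute digits iteratively via d_i = x_i mod 2, x_{i+1} = (x_i − d_i)/2. The first 6 digits are (1, 0, 1, 1, 0, 1).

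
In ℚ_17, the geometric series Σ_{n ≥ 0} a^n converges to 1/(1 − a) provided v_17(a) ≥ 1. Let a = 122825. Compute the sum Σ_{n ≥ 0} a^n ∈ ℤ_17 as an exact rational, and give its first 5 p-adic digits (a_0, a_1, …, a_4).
Σ a^n = 1/(1 − a) = -1/122824;  first 5 digits = (1, 0, 0, 8, 1)

v_17(a) = 3 ≥ 1, so the series converges in ℤ_17 to 1/(1 − a) = 1/(1 − 122825) = -1/122824. Expand this rational in ℤ_17: compute digits iteratively via d_i = x_i mod 17, x_{i+1} = (x_i − d_i)/17. The first 5 digits are (1, 0, 0, 8, 1).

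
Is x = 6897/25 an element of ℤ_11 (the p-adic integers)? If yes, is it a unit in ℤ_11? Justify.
x ∈ ℤ_11 but not a unit; v_11(x) = 2 > 0

ℤ_11 = {x ∈ ℚ_11 : v_11(x) ≥ 0} and ℤ_11^× = {x ∈ ℤ_11 : v_11(x) = 0}. Here v_11(6897/25) = v_11(num) − v_11(den) = 2; compare against these criteria.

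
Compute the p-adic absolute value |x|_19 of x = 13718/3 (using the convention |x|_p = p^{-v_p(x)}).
|13718/3|_19 = 1/6859

Step 1 — compute v_19(x) by factoring powers of 19 out of the numerator and denominator: v_19(13718/3) = 3. Step 2 — apply |x|_p = p^{-v_p(x)} = 19^{-3} = 1/6859.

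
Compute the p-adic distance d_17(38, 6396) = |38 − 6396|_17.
d_17(38, 6396) = 1/289

Step 1 — x − y = 38 − 6396 = -6358. Step 2 — v_17(-6358) = 2 (factor: -6358 = −(17^2 · 22); the sign does not affect v_p). Step 3 — |x − y|_17 = 17^{-2} = 1/289.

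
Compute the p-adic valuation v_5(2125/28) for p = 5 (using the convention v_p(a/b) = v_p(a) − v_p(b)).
v_5(2125/28) = 3

Factor powers of 5 from the numerator and denominator of the reduced fraction: 2125 = 5^3 · 17 and 28 = 5^0 · 28. Apply v_p(a/b) = v_p(a) − v_p(b): v_5(2125/28) = 3 − 0 = 3.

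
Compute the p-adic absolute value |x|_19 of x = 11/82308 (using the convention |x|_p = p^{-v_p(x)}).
|11/82308|_19 = 6859

Step 1 — compute v_19(x) by factoring powers of 19 out of the numerator and denominator: v_19(11/82308) = -3. Step 2 — apply |x|_p = p^{-v_p(x)} = 19^{3} = 6859.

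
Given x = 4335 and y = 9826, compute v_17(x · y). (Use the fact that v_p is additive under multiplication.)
v_17(42595710) = 5

v_p(x) = 2 (factor: 4335 = 17^2 · 15); v_p(y) = 3 (factor: 9826 = 17^3 · 2). Additivity: v_p(xy) = v_p(x) + v_p(y) = 2 + 3 = 5. (Direct check: xy = 42595710 = 17^5 · (30).)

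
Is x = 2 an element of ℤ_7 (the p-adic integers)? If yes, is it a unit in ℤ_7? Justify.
x ∈ ℤ_7^× (unit); v_7(x) = 0

ℤ_7 = {x ∈ ℚ_7 : v_7(x) ≥ 0} and ℤ_7^× = {x ∈ ℤ_7 : v_7(x) = 0}. Here v_7(2) = v_7(num) − v_7(den) = 0; compare against these criteria.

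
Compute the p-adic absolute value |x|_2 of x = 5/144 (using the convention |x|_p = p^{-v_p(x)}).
|5/144|_2 = 16

Step 1 — compute v_2(x) by factoring powers of 2 out of the numerator and denominator: v_2(5/144) = -4. Step 2 — apply |x|_p = p^{-v_p(x)} = 2^{4} = 16.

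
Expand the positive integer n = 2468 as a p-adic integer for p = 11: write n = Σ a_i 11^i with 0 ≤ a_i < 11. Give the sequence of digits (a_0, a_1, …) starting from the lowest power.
(a_0, a_1, …) = (4, 4, 9, 1)

Repeated division by 11 gives the digits low-to-high: 2468 = 4 + 4·11^1 + 9·11^2 + 1·11^3. Digit sequence: (4, 4, 9, 1).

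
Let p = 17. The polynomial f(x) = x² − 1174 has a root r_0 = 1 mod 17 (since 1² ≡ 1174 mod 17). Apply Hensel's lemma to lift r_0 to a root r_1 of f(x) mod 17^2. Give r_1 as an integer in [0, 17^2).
r_1 = 154 (mod 289)

Hensel's recurrence: r_{i+1} = r_i − f(r_i)·(f′(r_i))^{-1} mod 17^{i+2}, with f′(x) = 2x. Iterate:
  r_0 = 1 (mod 17)
  r_1 = 154 (mod 289)
Final: r_1 = 154, and one checks f(r_1) ≡ 0 mod 17^2.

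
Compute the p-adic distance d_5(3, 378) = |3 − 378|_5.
d_5(3, 378) = 1/125

Step 1 — x − y = 3 − 378 = -375. Step 2 — v_5(-375) = 3 (factor: -375 = −(5^3 · 3); the sign does not affect v_p). Step 3 — |x − y|_5 = 5^{-3} = 1/125.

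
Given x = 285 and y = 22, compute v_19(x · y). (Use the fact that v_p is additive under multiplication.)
v_19(6270) = 1

v_p(x) = 1 (factor: 285 = 19^1 · 15); v_p(y) = 0 (factor: 22 = 19^0 · 22). Additivity: v_p(xy) = v_p(x) + v_p(y) = 1 + 0 = 1. (Direct check: xy = 6270 = 19^1 · (330).)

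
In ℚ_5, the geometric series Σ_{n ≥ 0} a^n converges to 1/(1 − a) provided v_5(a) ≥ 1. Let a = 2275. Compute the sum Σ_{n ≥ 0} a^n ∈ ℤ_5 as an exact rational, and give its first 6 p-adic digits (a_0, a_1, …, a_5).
Σ a^n = 1/(1 − a) = -1/2274;  first 6 digits = (1, 0, 1, 3, 4, 1)

v_5(a) = 2 ≥ 1, so the series converges in ℤ_5 to 1/(1 − a) = 1/(1 − 2275) = -1/2274. Expand this rational in ℤ_5: compute digits iteratively via d_i = x_i mod 5, x_{i+1} = (x_i − d_i)/5. The first 6 digits are (1, 0, 1, 3, 4, 1).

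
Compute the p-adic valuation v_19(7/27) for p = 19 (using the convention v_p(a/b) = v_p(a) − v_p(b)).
v_19(7/27) = 0

Factor powers of 19 from the numerator and denominator of the reduced fraction: 7 = 19^0 · 7 and 27 = 19^0 · 27. Apply v_p(a/b) = v_p(a) − v_p(b): v_19(7/27) = 0 − 0 = 0.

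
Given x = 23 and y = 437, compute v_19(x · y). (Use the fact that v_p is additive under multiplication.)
v_19(10051) = 1

v_p(x) = 0 (factor: 23 = 19^0 · 23); v_p(y) = 1 (factor: 437 = 19^1 · 23). Additivity: v_p(xy) = v_p(x) + v_p(y) = 0 + 1 = 1. (Direct check: xy = 10051 = 19^1 · (529).)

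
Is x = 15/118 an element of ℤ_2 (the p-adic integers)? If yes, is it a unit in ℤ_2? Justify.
x ∉ ℤ_2 (v_2(x) = -1 < 0)

ℤ_2 = {x ∈ ℚ_2 : v_2(x) ≥ 0} and ℤ_2^× = {x ∈ ℤ_2 : v_2(x) = 0}. Here v_2(15/118) = v_2(num) − v_2(den) = -1; compare against these criteria.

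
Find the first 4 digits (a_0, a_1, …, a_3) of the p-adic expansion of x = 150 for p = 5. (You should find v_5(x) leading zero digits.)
(a_0, …, a_3) = (0, 0, 1, 1)

v_5(150) = 2, so a_0 = ... = a_1 = 0. Factor out: x = 5^2 · u with u = 6 a unit in ℤ_5. Expand u iteratively via a_{v+i} = u_i mod 5, u_{i+1} = (u_i − a_{v+i})/5:
  u_0 = 6;  a_2 = 1;  u_1 = (u_0 − 1)/5 = 1
  u_1 = 1;  a_3 = 1;  u_2 = (u_1 − 1)/5 = 0
Digits: (0, 0, 1, 1).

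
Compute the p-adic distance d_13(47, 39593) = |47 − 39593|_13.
d_13(47, 39593) = 1/2197

Step 1 — x − y = 47 − 39593 = -39546. Step 2 — v_13(-39546) = 3 (factor: -39546 = −(13^3 · 18); the sign does not affect v_p). Step 3 — |x − y|_13 = 13^{-3} = 1/2197.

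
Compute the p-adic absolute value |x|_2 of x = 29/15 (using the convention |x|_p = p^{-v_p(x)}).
|29/15|_2 = 1

Step 1 — compute v_2(x) by factoring powers of 2 out of the numerator and denominator: v_2(29/15) = 0. Step 2 — apply |x|_p = p^{-v_p(x)} = 2^{0} = 1.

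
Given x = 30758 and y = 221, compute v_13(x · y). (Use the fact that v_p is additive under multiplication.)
v_13(6797518) = 4

v_p(x) = 3 (factor: 30758 = 13^3 · 14); v_p(y) = 1 (factor: 221 = 13^1 · 17). Additivity: v_p(xy) = v_p(x) + v_p(y) = 3 + 1 = 4. (Direct check: xy = 6797518 = 13^4 · (238).)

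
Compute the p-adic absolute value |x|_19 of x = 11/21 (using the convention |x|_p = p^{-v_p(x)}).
|11/21|_19 = 1

Step 1 — compute v_19(x) by factoring powers of 19 out of the numerator and denominator: v_19(11/21) = 0. Step 2 — apply |x|_p = p^{-v_p(x)} = 19^{0} = 1.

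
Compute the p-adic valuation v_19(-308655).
v_19(-308655) = 3

v_19(n) is the largest exponent k such that 19^k divides n. Factor out: -308655 = -19^3 · 45. (Sign doesn't affect v_p.) So v_19(-308655) = 3.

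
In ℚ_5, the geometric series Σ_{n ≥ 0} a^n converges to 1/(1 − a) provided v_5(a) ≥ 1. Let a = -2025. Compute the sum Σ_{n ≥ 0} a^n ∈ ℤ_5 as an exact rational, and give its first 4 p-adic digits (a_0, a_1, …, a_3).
Σ a^n = 1/(1 − a) = 1/2026;  first 4 digits = (1, 0, 4, 3)

v_5(a) = 2 ≥ 1, so the series converges in ℤ_5 to 1/(1 − a) = 1/(1 − (-2025)) = 1/2026. Expand this rational in ℤ_5: compute digits iteratively via d_i = x_i mod 5, x_{i+1} = (x_i − d_i)/5. The first 4 digits are (1, 0, 4, 3).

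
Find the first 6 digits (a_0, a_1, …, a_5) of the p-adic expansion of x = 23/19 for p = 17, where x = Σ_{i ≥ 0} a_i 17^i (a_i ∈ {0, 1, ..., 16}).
(a_0, …, a_5) = (3, 16, 8, 12, 10, 11)

v_17(23/19) = 0 (numerator and denominator both coprime to 17), so x ∈ ℤ_17^×. Compute digits iteratively via a_i = x_i mod 17, x_{i+1} = (x_i − a_i)/17, with x_0 = x:
  x_0 = 23/19;  a_0 = 3;  x_1 = (x_0 − 3)/17 = -2/19
  x_1 = -2/19;  a_1 = 16;  x_2 = (x_1 − 16)/17 = -18/19
  x_2 = -18/19;  a_2 = 8;  x_3 = (x_2 − 8)/17 = -10/19
  x_3 = -10/19;  a_3 = 12;  x_4 = (x_3 − 12)/17 = -14/19
  x_4 = -14/19;  a_4 = 10;  x_5 = (x_4 − 10)/17 = -12/19
  x_5 = -12/19;  a_5 = 11;  x_6 = (x_5 − 11)/17 = -13/19
Digits: (3, 16, 8, 12, 10, 11).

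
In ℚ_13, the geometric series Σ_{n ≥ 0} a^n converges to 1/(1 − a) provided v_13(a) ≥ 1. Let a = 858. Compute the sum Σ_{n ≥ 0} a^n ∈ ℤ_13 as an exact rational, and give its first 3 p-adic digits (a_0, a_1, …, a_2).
Σ a^n = 1/(1 − a) = -1/857;  first 3 digits = (1, 1, 6)

v_13(a) = 1 ≥ 1, so the series converges in ℤ_13 to 1/(1 − a) = 1/(1 − 858) = -1/857. Expand this rational in ℤ_13: compute digits iteratively via d_i = x_i mod 13, x_{i+1} = (x_i − d_i)/13. The first 3 digits are (1, 1, 6).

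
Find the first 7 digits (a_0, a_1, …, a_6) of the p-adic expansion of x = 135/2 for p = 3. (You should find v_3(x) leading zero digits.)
(a_0, …, a_6) = (0, 0, 0, 1, 2, 1, 1)

v_3(135/2) = 3, so a_0 = ... = a_2 = 0. Factor out: x = 3^3 · u with u = 5/2 a unit in ℤ_3. Expand u iteratively via a_{v+i} = u_i mod 3, u_{i+1} = (u_i − a_{v+i})/3:
  u_0 = 5/2;  a_3 = 1;  u_1 = (u_0 − 1)/3 = 1/2
  u_1 = 1/2;  a_4 = 2;  u_2 = (u_1 − 2)/3 = -1/2
  u_2 = -1/2;  a_5 = 1;  u_3 = (u_2 − 1)/3 = -1/2
  u_3 = -1/2;  a_6 = 1;  u_4 = (u_3 − 1)/3 = -1/2
Digits: (0, 0, 0, 1, 2, 1, 1).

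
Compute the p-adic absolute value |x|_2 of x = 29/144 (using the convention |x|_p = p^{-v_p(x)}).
|29/144|_2 = 16

Step 1 — compute v_2(x) by factoring powers of 2 out of the numerator and denominator: v_2(29/144) = -4. Step 2 — apply |x|_p = p^{-v_p(x)} = 2^{4} = 16.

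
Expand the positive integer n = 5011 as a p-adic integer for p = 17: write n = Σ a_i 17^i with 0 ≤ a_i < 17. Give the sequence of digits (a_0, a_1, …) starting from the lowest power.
(a_0, a_1, …) = (13, 5, 0, 1)

Repeated division by 17 gives the digits low-to-high: 5011 = 13 + 5·17^1 + 1·17^3. Digit sequence: (13, 5, 0, 1).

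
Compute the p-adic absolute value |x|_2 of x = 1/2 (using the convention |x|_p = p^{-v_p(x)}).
|1/2|_2 = 2

Step 1 — compute v_2(x) by factoring powers of 2 out of the numerator and denominator: v_2(1/2) = -1. Step 2 — apply |x|_p = p^{-v_p(x)} = 2^{1} = 2.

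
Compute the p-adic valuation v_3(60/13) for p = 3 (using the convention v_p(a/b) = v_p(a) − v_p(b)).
v_3(60/13) = 1

Factor powers of 3 from the numerator and denominator of the reduced fraction: 60 = 3^1 · 20 and 13 = 3^0 · 13. Apply v_p(a/b) = v_p(a) − v_p(b): v_3(60/13) = 1 − 0 = 1.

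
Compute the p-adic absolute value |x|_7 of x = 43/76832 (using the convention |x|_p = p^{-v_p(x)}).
|43/76832|_7 = 2401

Step 1 — compute v_7(x) by factoring powers of 7 out of the numerator and denominator: v_7(43/76832) = -4. Step 2 — apply |x|_p = p^{-v_p(x)} = 7^{4} = 2401.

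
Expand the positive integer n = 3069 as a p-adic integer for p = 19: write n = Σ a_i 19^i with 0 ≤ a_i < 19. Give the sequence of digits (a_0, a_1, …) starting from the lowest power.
(a_0, a_1, …) = (10, 9, 8)

Repeated division by 19 gives the digits low-to-high: 3069 = 10 + 9·19^1 + 8·19^2. Digit sequence: (10, 9, 8).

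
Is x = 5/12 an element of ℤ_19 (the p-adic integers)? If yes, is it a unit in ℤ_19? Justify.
x ∈ ℤ_19^× (unit); v_19(x) = 0

ℤ_19 = {x ∈ ℚ_19 : v_19(x) ≥ 0} and ℤ_19^× = {x ∈ ℤ_19 : v_19(x) = 0}. Here v_19(5/12) = v_19(num) − v_19(den) = 0; compare against these criteria.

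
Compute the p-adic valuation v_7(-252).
v_7(-252) = 1

v_7(n) is the largest exponent k such that 7^k divides n. Factor out: -252 = -7^1 · 36. (Sign doesn't affect v_p.) So v_7(-252) = 1.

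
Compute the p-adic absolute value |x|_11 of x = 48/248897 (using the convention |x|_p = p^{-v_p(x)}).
|48/248897|_11 = 14641

Step 1 — compute v_11(x) by factoring powers of 11 out of the numerator and denominator: v_11(48/248897) = -4. Step 2 — apply |x|_p = p^{-v_p(x)} = 11^{4} = 14641.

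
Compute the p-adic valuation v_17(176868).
v_17(176868) = 3

v_17(n) is the largest exponent k such that 17^k divides n. Factor out: 176868 = 17^3 · 36. (Sign doesn't affect v_p.) So v_17(176868) = 3.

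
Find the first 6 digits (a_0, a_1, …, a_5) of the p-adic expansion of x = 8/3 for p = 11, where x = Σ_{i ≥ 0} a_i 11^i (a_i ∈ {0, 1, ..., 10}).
(a_0, …, a_5) = (10, 3, 7, 3, 7, 3)

v_11(8/3) = 0 (numerator and denominator both coprime to 11), so x ∈ ℤ_11^×. Compute digits iteratively via a_i = x_i mod 11, x_{i+1} = (x_i − a_i)/11, with x_0 = x:
  x_0 = 8/3;  a_0 = 10;  x_1 = (x_0 − 10)/11 = -2/3
  x_1 = -2/3;  a_1 = 3;  x_2 = (x_1 − 3)/11 = -1/3
  x_2 = -1/3;  a_2 = 7;  x_3 = (x_2 − 7)/11 = -2/3
  x_3 = -2/3;  a_3 = 3;  x_4 = (x_3 − 3)/11 = -1/3
  x_4 = -1/3;  a_4 = 7;  x_5 = (x_4 − 7)/11 = -2/3
  x_5 = -2/3;  a_5 = 3;  x_6 = (x_5 − 3)/11 = -1/3
Digits: (10, 3, 7, 3, 7, 3).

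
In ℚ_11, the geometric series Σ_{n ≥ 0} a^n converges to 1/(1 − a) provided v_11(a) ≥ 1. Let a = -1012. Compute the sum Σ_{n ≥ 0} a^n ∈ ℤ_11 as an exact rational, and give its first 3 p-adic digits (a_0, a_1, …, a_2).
Σ a^n = 1/(1 − a) = 1/1013;  first 3 digits = (1, 7, 7)

v_11(a) = 1 ≥ 1, so the series converges in ℤ_11 to 1/(1 − a) = 1/(1 − (-1012)) = 1/1013. Expand this rational in ℤ_11: compute digits iteratively via d_i = x_i mod 11, x_{i+1} = (x_i − d_i)/11. The first 3 digits are (1, 7, 7).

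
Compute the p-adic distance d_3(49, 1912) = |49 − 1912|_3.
d_3(49, 1912) = 1/81

Step 1 — x − y = 49 − 1912 = -1863. Step 2 — v_3(-1863) = 4 (factor: -1863 = −(3^4 · 23); the sign does not affect v_p). Step 3 — |x − y|_3 = 3^{-4} = 1/81.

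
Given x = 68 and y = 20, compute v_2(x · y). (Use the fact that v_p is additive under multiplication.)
v_2(1360) = 4

v_p(x) = 2 (factor: 68 = 2^2 · 17); v_p(y) = 2 (factor: 20 = 2^2 · 5). Additivity: v_p(xy) = v_p(x) + v_p(y) = 2 + 2 = 4. (Direct check: xy = 1360 = 2^4 · (85).)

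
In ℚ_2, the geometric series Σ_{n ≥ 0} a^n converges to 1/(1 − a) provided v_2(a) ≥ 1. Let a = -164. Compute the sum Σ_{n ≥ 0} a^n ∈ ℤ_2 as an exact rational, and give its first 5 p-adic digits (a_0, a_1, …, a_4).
Σ a^n = 1/(1 − a) = 1/165;  first 5 digits = (1, 0, 1, 1, 0)

v_2(a) = 2 ≥ 1, so the series converges in ℤ_2 to 1/(1 − a) = 1/(1 − (-164)) = 1/165. Expand this rational in ℤ_2: compute digits iteratively via d_i = x_i mod 2, x_{i+1} = (x_i − d_i)/2. The first 5 digits are (1, 0, 1, 1, 0).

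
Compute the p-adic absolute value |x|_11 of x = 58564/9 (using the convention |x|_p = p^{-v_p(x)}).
|58564/9|_11 = 1/14641

Step 1 — compute v_11(x) by factoring powers of 11 out of the numerator and denominator: v_11(58564/9) = 4. Step 2 — apply |x|_p = p^{-v_p(x)} = 11^{-4} = 1/14641.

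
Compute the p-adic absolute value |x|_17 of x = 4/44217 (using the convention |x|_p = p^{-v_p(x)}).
|4/44217|_17 = 4913

Step 1 — compute v_17(x) by factoring powers of 17 out of the numerator and denominator: v_17(4/44217) = -3. Step 2 — apply |x|_p = p^{-v_p(x)} = 17^{3} = 4913.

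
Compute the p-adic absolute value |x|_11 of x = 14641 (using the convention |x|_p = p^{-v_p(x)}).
|14641|_11 = 1/14641

Step 1 — compute v_11(x) by factoring powers of 11 out of the numerator and denominator: v_11(14641) = 4. Step 2 — apply |x|_p = p^{-v_p(x)} = 11^{-4} = 1/14641.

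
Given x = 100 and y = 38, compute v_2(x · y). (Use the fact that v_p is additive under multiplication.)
v_2(3800) = 3

v_p(x) = 2 (factor: 100 = 2^2 · 25); v_p(y) = 1 (factor: 38 = 2^1 · 19). Additivity: v_p(xy) = v_p(x) + v_p(y) = 2 + 1 = 3. (Direct check: xy = 3800 = 2^3 · (475).)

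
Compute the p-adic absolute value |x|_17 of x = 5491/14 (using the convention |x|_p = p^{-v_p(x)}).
|5491/14|_17 = 1/289

Step 1 — compute v_17(x) by factoring powers of 17 out of the numerator and denominator: v_17(5491/14) = 2. Step 2 — apply |x|_p = p^{-v_p(x)} = 17^{-2} = 1/289.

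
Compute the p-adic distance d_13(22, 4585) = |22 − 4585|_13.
d_13(22, 4585) = 1/169

Step 1 — x − y = 22 − 4585 = -4563. Step 2 — v_13(-4563) = 2 (factor: -4563 = −(13^2 · 27); the sign does not affect v_p). Step 3 — |x − y|_13 = 13^{-2} = 1/169.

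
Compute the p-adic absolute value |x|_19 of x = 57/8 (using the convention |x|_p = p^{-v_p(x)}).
|57/8|_19 = 1/19

Step 1 — compute v_19(x) by factoring powers of 19 out of the numerator and denominator: v_19(57/8) = 1. Step 2 — apply |x|_p = p^{-v_p(x)} = 19^{-1} = 1/19.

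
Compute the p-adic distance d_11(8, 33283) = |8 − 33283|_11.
d_11(8, 33283) = 1/1331

Step 1 — x − y = 8 − 33283 = -33275. Step 2 — v_11(-33275) = 3 (factor: -33275 = −(11^3 · 25); the sign does not affect v_p). Step 3 — |x − y|_11 = 11^{-3} = 1/1331.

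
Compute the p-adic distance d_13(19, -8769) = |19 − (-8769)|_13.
d_13(19, -8769) = 1/2197

Step 1 — x − y = 19 − (-8769) = 8788. Step 2 — v_13(8788) = 3 (factor: 8788 = (13^3 · 4); the sign does not affect v_p). Step 3 — |x − y|_13 = 13^{-3} = 1/2197.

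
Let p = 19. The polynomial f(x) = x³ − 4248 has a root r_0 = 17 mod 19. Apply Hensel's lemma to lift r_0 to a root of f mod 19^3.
r_2 = 2278 (mod 6859)

Hensel: r_{i+1} = r_i − f(r_i)/f′(r_i) mod 19^{i+2}, where f′(x) = 3x². Iterate:
  r_0 = 17 (mod 19)
  r_1 = 112 (mod 361)
  r_2 = 2278 (mod 6859)
Final: r = 2278 with f(r) ≡ 0 mod 19^3.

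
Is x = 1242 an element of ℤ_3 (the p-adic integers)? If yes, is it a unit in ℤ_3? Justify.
x ∈ ℤ_3 but not a unit; v_3(x) = 3 > 0

ℤ_3 = {x ∈ ℚ_3 : v_3(x) ≥ 0} and ℤ_3^× = {x ∈ ℤ_3 : v_3(x) = 0}. Here v_3(1242) = v_3(num) − v_3(den) = 3; compare against these criteria.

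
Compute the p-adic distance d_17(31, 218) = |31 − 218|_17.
d_17(31, 218) = 1/17

Step 1 — x − y = 31 − 218 = -187. Step 2 — v_17(-187) = 1 (factor: -187 = −(17^1 · 11); the sign does not affect v_p). Step 3 — |x − y|_17 = 17^{-1} = 1/17.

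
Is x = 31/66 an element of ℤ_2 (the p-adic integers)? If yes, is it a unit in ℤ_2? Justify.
x ∉ ℤ_2 (v_2(x) = -1 < 0)

ℤ_2 = {x ∈ ℚ_2 : v_2(x) ≥ 0} and ℤ_2^× = {x ∈ ℤ_2 : v_2(x) = 0}. Here v_2(31/66) = v_2(num) − v_2(den) = -1; compare against these criteria.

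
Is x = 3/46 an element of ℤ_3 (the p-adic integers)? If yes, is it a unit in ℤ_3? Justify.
x ∈ ℤ_3 but not a unit; v_3(x) = 1 > 0

ℤ_3 = {x ∈ ℚ_3 : v_3(x) ≥ 0} and ℤ_3^× = {x ∈ ℤ_3 : v_3(x) = 0}. Here v_3(3/46) = v_3(num) − v_3(den) = 1; compare against these criteria.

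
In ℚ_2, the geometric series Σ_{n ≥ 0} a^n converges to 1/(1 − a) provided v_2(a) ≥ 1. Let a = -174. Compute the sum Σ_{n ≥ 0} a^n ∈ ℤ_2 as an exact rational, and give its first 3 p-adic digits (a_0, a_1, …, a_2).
Σ a^n = 1/(1 − a) = 1/175;  first 3 digits = (1, 1, 1)

v_2(a) = 1 ≥ 1, so the series converges in ℤ_2 to 1/(1 − a) = 1/(1 − (-174)) = 1/175. Expand this rational in ℤ_2: compute digits iteratively via d_i = x_i mod 2, x_{i+1} = (x_i − d_i)/2. The first 3 digits are (1, 1, 1).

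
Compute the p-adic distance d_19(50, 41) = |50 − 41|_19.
d_19(50, 41) = 1

Step 1 — x − y = 50 − 41 = 9. Step 2 — v_19(9) = 0 (factor: 9 = (19^0 · 9); the sign does not affect v_p). Step 3 — |x − y|_19 = 19^{0} = 1.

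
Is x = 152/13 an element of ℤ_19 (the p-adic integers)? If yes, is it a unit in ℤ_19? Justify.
x ∈ ℤ_19 but not a unit; v_19(x) = 1 > 0

ℤ_19 = {x ∈ ℚ_19 : v_19(x) ≥ 0} and ℤ_19^× = {x ∈ ℤ_19 : v_19(x) = 0}. Here v_19(152/13) = v_19(num) − v_19(den) = 1; compare against these criteria.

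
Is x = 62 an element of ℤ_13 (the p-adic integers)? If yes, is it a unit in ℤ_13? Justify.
x ∈ ℤ_13^× (unit); v_13(x) = 0

ℤ_13 = {x ∈ ℚ_13 : v_13(x) ≥ 0} and ℤ_13^× = {x ∈ ℤ_13 : v_13(x) = 0}. Here v_13(62) = v_13(num) − v_13(den) = 0; compare against these criteria.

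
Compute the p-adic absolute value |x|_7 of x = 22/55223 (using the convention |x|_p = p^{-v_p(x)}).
|22/55223|_7 = 2401

Step 1 — compute v_7(x) by factoring powers of 7 out of the numerator and denominator: v_7(22/55223) = -4. Step 2 — apply |x|_p = p^{-v_p(x)} = 7^{4} = 2401.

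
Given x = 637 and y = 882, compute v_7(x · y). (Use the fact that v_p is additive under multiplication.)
v_7(561834) = 4

v_p(x) = 2 (factor: 637 = 7^2 · 13); v_p(y) = 2 (factor: 882 = 7^2 · 18). Additivity: v_p(xy) = v_p(x) + v_p(y) = 2 + 2 = 4. (Direct check: xy = 561834 = 7^4 · (234).)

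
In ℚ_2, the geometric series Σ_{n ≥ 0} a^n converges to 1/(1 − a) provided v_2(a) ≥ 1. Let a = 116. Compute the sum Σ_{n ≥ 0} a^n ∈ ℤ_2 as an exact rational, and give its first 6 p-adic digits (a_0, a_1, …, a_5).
Σ a^n = 1/(1 − a) = -1/115;  first 6 digits = (1, 0, 1, 0, 0, 0)

v_2(a) = 2 ≥ 1, so the series converges in ℤ_2 to 1/(1 − a) = 1/(1 − 116) = -1/115. Expand this rational in ℤ_2: compute digits iteratively via d_i = x_i mod 2, x_{i+1} = (x_i − d_i)/2. The first 6 digits are (1, 0, 1, 0, 0, 0).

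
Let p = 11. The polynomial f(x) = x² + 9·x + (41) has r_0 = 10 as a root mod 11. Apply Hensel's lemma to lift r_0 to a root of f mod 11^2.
r_1 = 98 (mod 121)

Hensel: r_{i+1} = r_i − f(r_i)·(f′(r_i))^{-1} mod 11^{i+2}, f′(x) = 2x + 9. Iterate:
  r_0 = 10 (mod 11)
  r_1 = 98 (mod 121)
Final: r = 98 satisfies f(r) ≡ 0 mod 11^2.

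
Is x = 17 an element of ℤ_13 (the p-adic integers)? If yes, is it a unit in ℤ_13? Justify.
x ∈ ℤ_13^× (unit); v_13(x) = 0

ℤ_13 = {x ∈ ℚ_13 : v_13(x) ≥ 0} and ℤ_13^× = {x ∈ ℤ_13 : v_13(x) = 0}. Here v_13(17) = v_13(num) − v_13(den) = 0; compare against these criteria.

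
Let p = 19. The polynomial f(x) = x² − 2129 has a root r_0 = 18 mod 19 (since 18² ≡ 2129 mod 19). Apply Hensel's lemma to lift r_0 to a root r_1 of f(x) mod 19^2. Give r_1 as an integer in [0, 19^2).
r_1 = 18 (mod 361)

Hensel's recurrence: r_{i+1} = r_i − f(r_i)·(f′(r_i))^{-1} mod 19^{i+2}, with f′(x) = 2x. Iterate:
  r_0 = 18 (mod 19)
  r_1 = 18 (mod 361)
Final: r_1 = 18, and one checks f(r_1) ≡ 0 mod 19^2.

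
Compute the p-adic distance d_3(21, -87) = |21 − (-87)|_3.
d_3(21, -87) = 1/27

Step 1 — x − y = 21 − (-87) = 108. Step 2 — v_3(108) = 3 (factor: 108 = (3^3 · 4); the sign does not affect v_p). Step 3 — |x − y|_3 = 3^{-3} = 1/27.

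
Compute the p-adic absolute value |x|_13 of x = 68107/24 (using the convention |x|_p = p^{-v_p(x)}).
|68107/24|_13 = 1/2197

Step 1 — compute v_13(x) by factoring powers of 13 out of the numerator and denominator: v_13(68107/24) = 3. Step 2 — apply |x|_p = p^{-v_p(x)} = 13^{-3} = 1/2197.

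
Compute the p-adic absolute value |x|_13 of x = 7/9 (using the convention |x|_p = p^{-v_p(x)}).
|7/9|_13 = 1

Step 1 — compute v_13(x) by factoring powers of 13 out of the numerator and denominator: v_13(7/9) = 0. Step 2 — apply |x|_p = p^{-v_p(x)} = 13^{0} = 1.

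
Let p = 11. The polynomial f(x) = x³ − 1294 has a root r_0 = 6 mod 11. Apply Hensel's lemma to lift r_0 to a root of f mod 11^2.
r_1 = 72 (mod 121)

Hensel: r_{i+1} = r_i − f(r_i)/f′(r_i) mod 11^{i+2}, where f′(x) = 3x². Iterate:
  r_0 = 6 (mod 11)
  r_1 = 72 (mod 121)
Final: r = 72 with f(r) ≡ 0 mod 11^2.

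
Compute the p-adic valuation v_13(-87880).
v_13(-87880) = 3

v_13(n) is the largest exponent k such that 13^k divides n. Factor out: -87880 = -13^3 · 40. (Sign doesn't affect v_p.) So v_13(-87880) = 3.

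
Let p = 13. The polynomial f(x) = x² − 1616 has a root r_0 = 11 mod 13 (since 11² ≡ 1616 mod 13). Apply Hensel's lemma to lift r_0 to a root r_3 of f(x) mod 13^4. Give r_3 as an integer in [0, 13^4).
r_3 = 2299 (mod 28561)

Hensel's recurrence: r_{i+1} = r_i − f(r_i)·(f′(r_i))^{-1} mod 13^{i+2}, with f′(x) = 2x. Iterate:
  r_0 = 11 (mod 13)
  r_1 = 102 (mod 169)
  r_2 = 102 (mod 2197)
  r_3 = 2299 (mod 28561)
Final: r_3 = 2299, and one checks f(r_3) ≡ 0 mod 13^4.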